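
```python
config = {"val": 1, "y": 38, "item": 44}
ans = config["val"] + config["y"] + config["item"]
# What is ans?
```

Trace:
`config = {"val": 1, "y": 38, "item": 44}` → config = {'val': 1, 'y': 38, 'item': 44}
`ans = config["val"] + config["y"] + config["item"]` → ans = 83
So ans = 83

Answer: 83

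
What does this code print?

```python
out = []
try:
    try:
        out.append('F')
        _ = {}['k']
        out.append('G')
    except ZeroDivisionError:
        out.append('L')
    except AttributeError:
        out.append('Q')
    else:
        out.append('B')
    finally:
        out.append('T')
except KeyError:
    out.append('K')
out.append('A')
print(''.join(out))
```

Execution trace: 'F' (try body) → 'T' (finally) → 'K' (outer except KeyError) → 'A' (after the try/except). Output: FTKA

Answer: FTKA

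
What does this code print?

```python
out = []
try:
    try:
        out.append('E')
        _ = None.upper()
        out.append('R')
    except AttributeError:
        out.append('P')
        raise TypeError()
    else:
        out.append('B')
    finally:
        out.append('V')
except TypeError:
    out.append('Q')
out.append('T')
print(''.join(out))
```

Execution trace: 'E' (inner try body) → 'P' (inner except AttributeError) → 'V' (inner finally) → 'Q' (outer except TypeError) → 'T' (after the try/except). Output: EPVQT

Answer: EPVQT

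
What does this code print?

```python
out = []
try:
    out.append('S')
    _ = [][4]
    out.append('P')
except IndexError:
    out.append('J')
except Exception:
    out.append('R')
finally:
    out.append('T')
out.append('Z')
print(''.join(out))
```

Execution trace: 'S' (try body) → 'J' (except IndexError) → 'T' (finally) → 'Z' (after the try/except). Output: SJTZ

Answer: SJTZ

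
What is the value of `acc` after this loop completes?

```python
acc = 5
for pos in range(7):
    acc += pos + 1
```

Start at 5, add 1 to 7 = 33
`acc` takes the values: 5 → 6 → 8 → 11 → 15 → 20 → 26 → 33

Answer: 33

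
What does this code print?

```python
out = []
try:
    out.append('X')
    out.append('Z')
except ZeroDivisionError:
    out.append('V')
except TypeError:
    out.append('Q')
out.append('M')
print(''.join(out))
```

Execution trace: 'X' (try body) → 'Z' (try body, no exception) → 'M' (after the try/except). Output: XZM

Answer: XZM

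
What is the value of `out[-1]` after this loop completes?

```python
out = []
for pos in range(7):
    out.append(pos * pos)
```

Last element of squares 0 to 6
`out` takes the values: [] → [0] → [0, 1] → [0, 1, 4] → [0, 1, 4, 9] → [0, 1, 4, 9, 16] → [0, 1, 4, 9, 16, 25] → [0, 1, 4, 9, 16, 25, 36]
So `out[-1]` = 36

Answer: 36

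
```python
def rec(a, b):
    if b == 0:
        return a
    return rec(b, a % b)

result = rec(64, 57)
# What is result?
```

rec(64, 57) -> rec(57, 7) -> rec(7, 1) -> rec(1, 0) -> 1

Answer: 1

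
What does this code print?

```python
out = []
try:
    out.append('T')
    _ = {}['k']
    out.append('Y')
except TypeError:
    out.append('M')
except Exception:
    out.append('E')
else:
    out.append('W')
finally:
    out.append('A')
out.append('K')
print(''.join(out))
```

Execution trace: 'T' (try body) → 'E' (except Exception) → 'A' (finally) → 'K' (after the try/except). Output: TEAK

Answer: TEAK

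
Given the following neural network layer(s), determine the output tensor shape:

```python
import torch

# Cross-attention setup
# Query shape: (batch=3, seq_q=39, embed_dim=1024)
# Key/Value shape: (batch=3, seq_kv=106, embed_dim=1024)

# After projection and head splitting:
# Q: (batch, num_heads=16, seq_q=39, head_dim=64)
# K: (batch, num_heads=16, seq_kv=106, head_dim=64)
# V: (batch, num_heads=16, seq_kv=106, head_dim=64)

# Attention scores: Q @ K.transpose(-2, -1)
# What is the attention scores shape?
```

Input: (3, 39, 1024) -> Output: (3, 16, 39, 106)

Answer: (3, 16, 39, 106)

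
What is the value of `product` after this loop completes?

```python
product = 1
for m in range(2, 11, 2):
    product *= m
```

Product of even numbers 2 to 10
`product` takes the values: 1 → 2 → 8 → 48 → 384 → 3840

Answer: 3840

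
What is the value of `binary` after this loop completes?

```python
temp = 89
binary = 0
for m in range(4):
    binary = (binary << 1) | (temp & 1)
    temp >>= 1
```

Reverse lowest 4 bits of 89
`binary` takes the values: 0 → 1 → 2 → 4 → 9

Answer: 9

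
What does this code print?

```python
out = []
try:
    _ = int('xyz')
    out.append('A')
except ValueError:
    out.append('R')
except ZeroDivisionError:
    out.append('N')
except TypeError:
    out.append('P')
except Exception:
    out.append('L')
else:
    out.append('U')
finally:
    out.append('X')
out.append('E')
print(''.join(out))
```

Execution trace: 'R' (except ValueError) → 'X' (finally) → 'E' (after the try/except). Output: RXE

Answer: RXE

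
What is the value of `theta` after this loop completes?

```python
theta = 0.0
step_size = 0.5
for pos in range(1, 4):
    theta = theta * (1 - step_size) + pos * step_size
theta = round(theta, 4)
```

Moving average with lr=0.5
`theta` takes the values: 0.0 → 0.5 → 1.25 → 2.125

Answer: 2.125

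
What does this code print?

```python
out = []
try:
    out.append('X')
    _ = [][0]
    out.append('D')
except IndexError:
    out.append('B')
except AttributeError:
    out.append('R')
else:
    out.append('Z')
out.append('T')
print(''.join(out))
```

Execution trace: 'X' (try body) → 'B' (except IndexError) → 'T' (after the try/except). Output: XBT

Answer: XBT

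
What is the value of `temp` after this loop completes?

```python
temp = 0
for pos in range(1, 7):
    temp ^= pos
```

XOR of 1 to 6
`temp` takes the values: 0 → 1 → 3 → 0 → 4 → 1 → 7

Answer: 7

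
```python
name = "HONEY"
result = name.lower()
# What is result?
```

Trace:
`name = "HONEY"` → name = 'HONEY'
`result = name.lower()` → result = 'honey'
So result = 'honey'

Answer: 'honey'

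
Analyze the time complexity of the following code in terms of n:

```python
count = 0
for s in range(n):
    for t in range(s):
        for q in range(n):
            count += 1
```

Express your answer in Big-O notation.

Each loop level contributes: n × n × n. Multiplying the contributions gives O(n^3).

Answer: O(n^3)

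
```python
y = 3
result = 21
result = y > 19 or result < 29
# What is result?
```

Trace:
`y = 3` → y = 3
`result = 21` → result = 21
`result = y > 19 or result < 29` → result = True
So result = True

Answer: True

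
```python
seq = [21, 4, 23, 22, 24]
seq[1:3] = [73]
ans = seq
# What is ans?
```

Trace:
`seq = [21, 4, 23, 22, 24]` → seq = [21, 4, 23, 22, 24]
`seq[1:3] = [73]` → seq = [21, 73, 22, 24]
`ans = seq` → ans = [21, 73, 22, 24]
So ans = [21, 73, 22, 24]

Answer: [21, 73, 22, 24]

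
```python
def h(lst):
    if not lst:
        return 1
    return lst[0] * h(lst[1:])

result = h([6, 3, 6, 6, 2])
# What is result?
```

Product over [6, 3, 6, 6, 2] = 6 * 3 * 6 * 6 * 2 = 1296

Answer: 1296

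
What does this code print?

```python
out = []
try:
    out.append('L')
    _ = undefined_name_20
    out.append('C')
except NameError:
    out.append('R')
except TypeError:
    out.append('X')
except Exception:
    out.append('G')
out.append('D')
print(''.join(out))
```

Execution trace: 'L' (try body) → 'R' (except NameError) → 'D' (after the try/except). Output: LRD

Answer: LRD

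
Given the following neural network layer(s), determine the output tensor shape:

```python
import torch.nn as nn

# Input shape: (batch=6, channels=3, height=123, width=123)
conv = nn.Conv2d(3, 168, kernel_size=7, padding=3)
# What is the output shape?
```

Input: (6, 3, 123, 123) -> Output: (6, 168, 123, 123)

Answer: (6, 168, 123, 123)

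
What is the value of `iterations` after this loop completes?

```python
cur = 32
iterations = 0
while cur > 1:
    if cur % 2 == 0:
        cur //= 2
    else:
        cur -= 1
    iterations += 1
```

Steps to reduce 32 to 1
`iterations` takes the values: 0 → 1 → 2 → 3 → 4 → 5

Answer: 5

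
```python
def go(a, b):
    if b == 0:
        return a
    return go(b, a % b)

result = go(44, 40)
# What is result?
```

go(44, 40) -> go(40, 4) -> go(4, 0) -> 4

Answer: 4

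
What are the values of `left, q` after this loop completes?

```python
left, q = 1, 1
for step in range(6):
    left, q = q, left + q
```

Fibonacci: after 6 iterations
`left, q` takes the values: (1, 1) → (1, 2) → (2, 3) → (3, 5) → (5, 8) → (8, 13) → (13, 21)

Answer: 13, 21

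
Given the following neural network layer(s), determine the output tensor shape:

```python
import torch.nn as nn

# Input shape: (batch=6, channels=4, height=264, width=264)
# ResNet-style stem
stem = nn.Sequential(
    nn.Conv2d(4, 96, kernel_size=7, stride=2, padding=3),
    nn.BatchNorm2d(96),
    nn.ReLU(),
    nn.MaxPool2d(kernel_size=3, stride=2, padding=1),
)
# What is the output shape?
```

Input: (6, 4, 264, 264) -> after Conv2d 7x7 stride=2: (6, 96, 132, 132) -> Output: (6, 96, 66, 66)

Answer: (6, 96, 66, 66)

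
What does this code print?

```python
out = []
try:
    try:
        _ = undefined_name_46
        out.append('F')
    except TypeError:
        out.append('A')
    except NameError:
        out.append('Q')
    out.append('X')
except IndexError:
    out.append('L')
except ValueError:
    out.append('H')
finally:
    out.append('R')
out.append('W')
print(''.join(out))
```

Execution trace: 'Q' (inner except NameError) → 'X' (try body, no exception) → 'R' (finally) → 'W' (after the try/except). Output: QXRW

Answer: QXRW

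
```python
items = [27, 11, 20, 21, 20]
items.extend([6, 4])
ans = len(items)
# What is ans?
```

Trace:
`items = [27, 11, 20, 21, 20]` → items = [27, 11, 20, 21, 20]
`items.extend([6, 4])` → items = [27, 11, 20, 21, 20, 6, 4]
`ans = len(items)` → ans = 7
So ans = 7

Answer: 7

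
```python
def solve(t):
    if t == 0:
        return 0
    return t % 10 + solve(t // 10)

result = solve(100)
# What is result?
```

Sum of digits of 100: 0 + 0 + 1 = 1

Answer: 1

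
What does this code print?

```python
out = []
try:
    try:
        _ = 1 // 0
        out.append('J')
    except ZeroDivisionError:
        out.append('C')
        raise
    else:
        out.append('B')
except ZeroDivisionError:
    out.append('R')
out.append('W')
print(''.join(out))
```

Execution trace: 'C' (inner except ZeroDivisionError) → 'R' (outer except ZeroDivisionError) → 'W' (after the try/except). Output: CRW

Answer: CRW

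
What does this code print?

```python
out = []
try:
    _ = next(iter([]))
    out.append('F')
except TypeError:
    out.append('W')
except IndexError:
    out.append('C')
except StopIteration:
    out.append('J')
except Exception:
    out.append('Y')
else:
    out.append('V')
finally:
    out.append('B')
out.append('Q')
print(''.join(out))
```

Execution trace: 'J' (except StopIteration) → 'B' (finally) → 'Q' (after the try/except). Output: JBQ

Answer: JBQ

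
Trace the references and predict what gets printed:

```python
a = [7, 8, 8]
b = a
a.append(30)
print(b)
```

Key concept: basic list aliasing.
Step by step:
`a = [7, 8, 8]` → a = [7, 8, 8]
`b = a` → b = [7, 8, 8] (same object as a)
`a.append(30)` → a = [7, 8, 8, 30] (same object as b); b = [7, 8, 8, 30] (same object as a)
`print(b)` → prints [7, 8, 8, 30]

Answer: [7, 8, 8, 30]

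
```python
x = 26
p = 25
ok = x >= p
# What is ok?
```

Trace:
`x = 26` → x = 26
`p = 25` → p = 25
`ok = x >= p` → ok = True
So ok = True

Answer: True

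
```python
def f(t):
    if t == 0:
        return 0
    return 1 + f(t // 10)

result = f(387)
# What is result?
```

Count of digits of 387: 3

Answer: 3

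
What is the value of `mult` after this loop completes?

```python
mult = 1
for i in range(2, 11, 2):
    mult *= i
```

Product of even numbers 2 to 10
`mult` takes the values: 1 → 2 → 8 → 48 → 384 → 3840

Answer: 3840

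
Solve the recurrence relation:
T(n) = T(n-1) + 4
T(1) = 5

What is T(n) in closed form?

Unrolling: T(n) = T(1) + 4·(n-1) = 5 + 4(n-1) = 4n + 1.

Answer: T(n) = 4n + 1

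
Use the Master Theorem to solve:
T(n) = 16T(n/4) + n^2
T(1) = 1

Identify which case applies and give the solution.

a=16, b=4, f(n)=n^2. log_4(16) = 2. Since c=2 = 2, Case 2 applies: T(n) = Θ(n^log_b(a) · log n) = O(n^2 log n).

Answer: O(n^2 log n) - Case 2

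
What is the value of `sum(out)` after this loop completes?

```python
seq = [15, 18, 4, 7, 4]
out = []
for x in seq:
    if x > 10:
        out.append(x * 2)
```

Sum of doubled values > 10
`out` takes the values: [] → [30] → [30, 36]
So `sum(out)` = 66

Answer: 66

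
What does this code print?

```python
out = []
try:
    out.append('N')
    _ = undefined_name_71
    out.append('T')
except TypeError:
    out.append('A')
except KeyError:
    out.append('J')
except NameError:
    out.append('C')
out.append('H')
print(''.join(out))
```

Execution trace: 'N' (try body) → 'C' (except NameError) → 'H' (after the try/except). Output: NCH

Answer: NCH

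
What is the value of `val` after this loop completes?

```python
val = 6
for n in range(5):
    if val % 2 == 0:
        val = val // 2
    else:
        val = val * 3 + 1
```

Collatz-style transformation from 6
`val` takes the values: 6 → 3 → 10 → 5 → 16 → 8

Answer: 8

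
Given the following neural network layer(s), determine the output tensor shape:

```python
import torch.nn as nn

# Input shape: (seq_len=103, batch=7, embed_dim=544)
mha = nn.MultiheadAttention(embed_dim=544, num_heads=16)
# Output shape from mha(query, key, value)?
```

Input: (103, 7, 544) -> Output: (103, 7, 544)

Answer: (103, 7, 544)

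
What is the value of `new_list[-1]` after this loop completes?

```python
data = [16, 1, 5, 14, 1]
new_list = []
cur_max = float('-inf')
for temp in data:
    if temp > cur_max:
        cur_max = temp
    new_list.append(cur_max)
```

Running max ends at 16
`new_list` takes the values: [] → [16] → [16, 16] → [16, 16, 16] → [16, 16, 16, 16] → [16, 16, 16, 16, 16]
So `new_list[-1]` = 16

Answer: 16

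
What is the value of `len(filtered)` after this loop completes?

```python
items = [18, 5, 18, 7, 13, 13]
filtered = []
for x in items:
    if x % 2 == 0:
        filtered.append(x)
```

Count even numbers in [18, 5, 18, 7, 13, 13]
`filtered` takes the values: [] → [18] → [18, 18]
So `len(filtered)` = 2

Answer: 2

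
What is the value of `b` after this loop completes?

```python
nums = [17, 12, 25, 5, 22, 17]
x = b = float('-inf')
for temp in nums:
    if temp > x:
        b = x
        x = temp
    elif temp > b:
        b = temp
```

Second largest (with repeats) in [17, 12, 25, 5, 22, 17]
`b` takes the values: -inf → 12 → 17 → 22

Answer: 22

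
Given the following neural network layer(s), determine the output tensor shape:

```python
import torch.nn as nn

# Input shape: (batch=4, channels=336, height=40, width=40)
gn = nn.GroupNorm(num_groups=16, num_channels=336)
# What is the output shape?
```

Input: (4, 336, 40, 40) -> Output: (4, 336, 40, 40)

Answer: (4, 336, 40, 40)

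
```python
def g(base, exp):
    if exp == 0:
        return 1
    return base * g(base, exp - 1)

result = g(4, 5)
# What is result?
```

g(4, 5) = 4 * 4 * 4 * 4 * 4 = 1024

Answer: 1024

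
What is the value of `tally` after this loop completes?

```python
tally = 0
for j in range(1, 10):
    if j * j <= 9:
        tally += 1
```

Count numbers where j² ≤ 9
`tally` takes the values: 0 → 1 → 2 → 3

Answer: 3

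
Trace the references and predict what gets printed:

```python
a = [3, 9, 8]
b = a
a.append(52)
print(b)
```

Key concept: basic list aliasing.
Step by step:
`a = [3, 9, 8]` → a = [3, 9, 8]
`b = a` → b = [3, 9, 8] (same object as a)
`a.append(52)` → a = [3, 9, 8, 52] (same object as b); b = [3, 9, 8, 52] (same object as a)
`print(b)` → prints [3, 9, 8, 52]

Answer: [3, 9, 8, 52]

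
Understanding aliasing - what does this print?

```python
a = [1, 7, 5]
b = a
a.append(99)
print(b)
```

Key concept: basic list aliasing.
Step by step:
`a = [1, 7, 5]` → a = [1, 7, 5]
`b = a` → b = [1, 7, 5] (same object as a)
`a.append(99)` → a = [1, 7, 5, 99] (same object as b); b = [1, 7, 5, 99] (same object as a)
`print(b)` → prints [1, 7, 5, 99]

Answer: [1, 7, 5, 99]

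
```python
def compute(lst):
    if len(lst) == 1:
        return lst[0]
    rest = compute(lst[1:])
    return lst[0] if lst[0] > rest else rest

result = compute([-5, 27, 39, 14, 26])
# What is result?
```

Recursive max over [-5, 27, 39, 14, 26] = 39

Answer: 39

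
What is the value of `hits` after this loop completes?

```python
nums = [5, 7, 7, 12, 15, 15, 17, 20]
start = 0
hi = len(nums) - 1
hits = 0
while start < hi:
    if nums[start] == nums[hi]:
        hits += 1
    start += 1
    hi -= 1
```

Count matching pairs from ends
`hits` takes the values: 0

Answer: 0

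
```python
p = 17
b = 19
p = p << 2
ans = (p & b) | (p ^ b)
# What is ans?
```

Trace:
`p = 17` → p = 17
`b = 19` → b = 19
`p = p << 2` → p = 68
`ans = (p & b) | (p ^ b)` → ans = 87
So ans = 87

Answer: 87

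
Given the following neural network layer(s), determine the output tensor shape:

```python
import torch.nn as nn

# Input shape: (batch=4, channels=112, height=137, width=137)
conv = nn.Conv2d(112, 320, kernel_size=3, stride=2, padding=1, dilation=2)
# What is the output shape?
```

Input: (4, 112, 137, 137) -> Output: (4, 320, 68, 68)

Answer: (4, 320, 68, 68)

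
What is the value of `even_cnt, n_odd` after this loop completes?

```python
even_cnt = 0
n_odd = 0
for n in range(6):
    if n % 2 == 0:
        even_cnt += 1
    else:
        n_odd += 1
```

Count evens and odds in range(6)
`even_cnt, n_odd` takes the values: (0, 0) → (1, 0) → (1, 1) → (2, 1) → (2, 2) → (3, 2) → (3, 3)

Answer: 3, 3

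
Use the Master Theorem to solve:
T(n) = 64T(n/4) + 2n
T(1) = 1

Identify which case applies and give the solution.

a=64, b=4, f(n)=2n. log_4(64) = 3. Since c=1 < 3, Case 1 applies: T(n) = Θ(n^log_b(a)) = O(n^3).

Answer: O(n^3) - Case 1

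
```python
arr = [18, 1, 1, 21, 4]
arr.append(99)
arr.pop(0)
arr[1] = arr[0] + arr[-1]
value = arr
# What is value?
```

Trace:
`arr = [18, 1, 1, 21, 4]` → arr = [18, 1, 1, 21, 4]
`arr.append(99)` → arr = [18, 1, 1, 21, 4, 99]
`arr.pop(0)` → arr = [1, 1, 21, 4, 99]
`arr[1] = arr[0] + arr[-1]` → arr = [1, 100, 21, 4, 99]
`value = arr` → value = [1, 100, 21, 4, 99]
So value = [1, 100, 21, 4, 99]

Answer: [1, 100, 21, 4, 99]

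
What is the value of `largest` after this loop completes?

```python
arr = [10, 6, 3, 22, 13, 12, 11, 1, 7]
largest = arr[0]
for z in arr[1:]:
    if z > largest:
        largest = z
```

Maximum of [10, 6, 3, 22, 13, 12, 11, 1, 7]
`largest` takes the values: 10 → 22

Answer: 22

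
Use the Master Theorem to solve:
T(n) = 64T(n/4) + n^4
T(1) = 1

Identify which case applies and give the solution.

a=64, b=4, f(n)=n^4. log_4(64) = 3. Since c=4 > 3 and the regularity condition holds (64(n/4)^4 = (64/4^4)n^4 with 64/4^4 < 1), Case 3 applies: T(n) = Θ(f(n)) = O(n^4).

Answer: O(n^4) - Case 3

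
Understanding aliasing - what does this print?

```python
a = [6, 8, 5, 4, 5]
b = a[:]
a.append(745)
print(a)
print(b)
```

Key concept: slice [:] creates copy.
Step by step:
`a = [6, 8, 5, 4, 5]` → a = [6, 8, 5, 4, 5]
`b = a[:]` → b = [6, 8, 5, 4, 5]
`a.append(745)` → a = [6, 8, 5, 4, 5, 745]
`print(a)` → prints [6, 8, 5, 4, 5, 745]
`print(b)` → prints [6, 8, 5, 4, 5]

Answer:
[6, 8, 5, 4, 5, 745]
[6, 8, 5, 4, 5]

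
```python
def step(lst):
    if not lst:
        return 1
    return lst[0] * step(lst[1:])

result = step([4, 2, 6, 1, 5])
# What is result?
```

Product over [4, 2, 6, 1, 5] = 4 * 2 * 6 * 1 * 5 = 240

Answer: 240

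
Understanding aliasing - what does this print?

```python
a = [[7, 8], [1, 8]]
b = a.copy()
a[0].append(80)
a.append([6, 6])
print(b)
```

Key concept: shallow copy with nested lists.
Step by step:
`a = [[7, 8], [1, 8]]` → a = [[7, 8], [1, 8]]
`b = a.copy()` → b = [[7, 8], [1, 8]]
`a[0].append(80)` → a = [[7, 8, 80], [1, 8]]; b = [[7, 8, 80], [1, 8]]
`a.append([6, 6])` → a = [[7, 8, 80], [1, 8], [6, 6]]
`print(b)` → prints [[7, 8, 80], [1, 8]]

Answer: [[7, 8, 80], [1, 8]]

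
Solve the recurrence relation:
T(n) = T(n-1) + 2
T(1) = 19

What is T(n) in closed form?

Unrolling: T(n) = T(1) + 2·(n-1) = 19 + 2(n-1) = 2n + 17.

Answer: T(n) = 2n + 17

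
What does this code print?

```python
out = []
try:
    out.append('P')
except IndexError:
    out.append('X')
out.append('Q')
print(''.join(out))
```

Execution trace: 'P' (try body, no exception) → 'Q' (after the try/except). Output: PQ

Answer: PQ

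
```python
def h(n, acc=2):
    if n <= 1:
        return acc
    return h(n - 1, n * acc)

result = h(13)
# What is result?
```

Accumulator trace (n, acc): (13, 2) -> (12, 26) -> (11, 312) -> (10, 3432) -> (9, 34320) -> (8, 308880) -> (7, 2471040) -> (6, 17297280) -> (5, 103783680) -> (4, 518918400) -> (3, 2075673600) -> (2, 6227020800) -> (1, 12454041600) -> return 12454041600

Answer: 12454041600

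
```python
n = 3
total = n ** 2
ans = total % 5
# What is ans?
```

Trace:
`n = 3` → n = 3
`total = n ** 2` → total = 9
`ans = total % 5` → ans = 4
So ans = 4

Answer: 4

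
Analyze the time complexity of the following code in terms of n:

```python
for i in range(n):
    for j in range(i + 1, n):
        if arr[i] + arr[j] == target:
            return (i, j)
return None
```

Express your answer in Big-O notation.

This is Two sum brute force. Time complexity: O(n²).

Answer: O(n²)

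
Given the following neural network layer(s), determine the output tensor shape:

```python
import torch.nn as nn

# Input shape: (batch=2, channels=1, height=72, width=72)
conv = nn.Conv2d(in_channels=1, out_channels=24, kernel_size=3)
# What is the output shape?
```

Input: (2, 1, 72, 72) -> Output: (2, 24, 70, 70)

Answer: (2, 24, 70, 70)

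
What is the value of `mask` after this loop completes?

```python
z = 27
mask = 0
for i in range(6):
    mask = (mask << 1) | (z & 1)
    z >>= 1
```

Reverse lowest 6 bits of 27
`mask` takes the values: 0 → 1 → 3 → 6 → 13 → 27 → 54

Answer: 54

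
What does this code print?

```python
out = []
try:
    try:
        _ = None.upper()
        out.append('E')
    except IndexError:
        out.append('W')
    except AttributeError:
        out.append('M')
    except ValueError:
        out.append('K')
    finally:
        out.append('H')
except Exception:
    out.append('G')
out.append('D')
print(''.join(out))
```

Execution trace: 'M' (inner except AttributeError) → 'H' (inner finally) → 'D' (after the try/except). Output: MHD

Answer: MHD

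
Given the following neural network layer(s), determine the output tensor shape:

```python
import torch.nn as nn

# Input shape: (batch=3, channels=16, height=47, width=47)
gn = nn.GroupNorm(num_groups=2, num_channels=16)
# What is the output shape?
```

Input: (3, 16, 47, 47) -> Output: (3, 16, 47, 47)

Answer: (3, 16, 47, 47)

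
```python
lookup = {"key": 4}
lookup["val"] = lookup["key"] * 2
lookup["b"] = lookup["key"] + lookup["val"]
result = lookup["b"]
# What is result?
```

Trace:
`lookup = {"key": 4}` → lookup = {'key': 4}
`lookup["val"] = lookup["key"] * 2` → lookup = {'key': 4, 'val': 8}
`lookup["b"] = lookup["key"] + lookup["val"]` → lookup = {'key': 4, 'val': 8, 'b': 12}
`result = lookup["b"]` → result = 12
So result = 12

Answer: 12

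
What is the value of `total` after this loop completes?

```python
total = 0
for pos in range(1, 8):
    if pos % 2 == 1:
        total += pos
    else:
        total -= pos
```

Add odd, subtract even
`total` takes the values: 0 → 1 → -1 → 2 → -2 → 3 → -3 → 4

Answer: 4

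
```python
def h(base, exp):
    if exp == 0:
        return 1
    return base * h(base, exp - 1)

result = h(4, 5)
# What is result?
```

h(4, 5) = 4 * 4 * 4 * 4 * 4 = 1024

Answer: 1024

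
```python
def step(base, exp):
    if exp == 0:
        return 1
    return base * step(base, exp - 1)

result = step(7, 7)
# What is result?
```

step(7, 7) = 7 * 7 * 7 * 7 * 7 * 7 * 7 = 823543

Answer: 823543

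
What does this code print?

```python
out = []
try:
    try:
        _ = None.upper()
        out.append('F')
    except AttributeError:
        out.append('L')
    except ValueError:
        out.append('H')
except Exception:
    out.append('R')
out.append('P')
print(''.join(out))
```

Execution trace: 'L' (inner except AttributeError) → 'P' (after the try/except). Output: LP

Answer: LP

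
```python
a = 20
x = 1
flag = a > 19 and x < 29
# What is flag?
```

Trace:
`a = 20` → a = 20
`x = 1` → x = 1
`flag = a > 19 and x < 29` → flag = True
So flag = True

Answer: True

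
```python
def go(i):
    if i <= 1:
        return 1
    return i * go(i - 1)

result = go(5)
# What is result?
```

go(5) = 5 * 4 * 3 * 2 * 1 = 120

Answer: 120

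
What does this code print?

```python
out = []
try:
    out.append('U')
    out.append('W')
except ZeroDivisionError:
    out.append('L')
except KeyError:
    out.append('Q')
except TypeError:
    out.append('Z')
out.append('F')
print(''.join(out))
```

Execution trace: 'U' (try body) → 'W' (try body, no exception) → 'F' (after the try/except). Output: UWF

Answer: UWF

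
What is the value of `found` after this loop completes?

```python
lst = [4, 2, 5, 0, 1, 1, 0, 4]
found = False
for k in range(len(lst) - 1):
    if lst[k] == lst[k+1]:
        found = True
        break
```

Check consecutive duplicates in [4, 2, 5, 0, 1, 1, 0, 4]
`found` takes the values: False → True

Answer: True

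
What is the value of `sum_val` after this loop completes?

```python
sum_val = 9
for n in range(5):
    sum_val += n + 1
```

Start at 9, add 1 to 5 = 24
`sum_val` takes the values: 9 → 10 → 12 → 15 → 19 → 24

Answer: 24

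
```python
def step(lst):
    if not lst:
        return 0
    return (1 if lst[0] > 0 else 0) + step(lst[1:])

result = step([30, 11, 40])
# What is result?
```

Count of positive elements in [30, 11, 40] = 3

Answer: 3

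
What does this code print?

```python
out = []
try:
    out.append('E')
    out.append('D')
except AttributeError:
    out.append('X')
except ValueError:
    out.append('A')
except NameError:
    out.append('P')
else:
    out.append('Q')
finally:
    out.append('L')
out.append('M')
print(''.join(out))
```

Execution trace: 'E' (try body) → 'D' (try body, no exception) → 'Q' (else) → 'L' (finally) → 'M' (after the try/except). Output: EDQLM

Answer: EDQLM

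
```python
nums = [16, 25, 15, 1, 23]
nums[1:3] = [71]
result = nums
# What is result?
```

Trace:
`nums = [16, 25, 15, 1, 23]` → nums = [16, 25, 15, 1, 23]
`nums[1:3] = [71]` → nums = [16, 71, 1, 23]
`result = nums` → result = [16, 71, 1, 23]
So result = [16, 71, 1, 23]

Answer: [16, 71, 1, 23]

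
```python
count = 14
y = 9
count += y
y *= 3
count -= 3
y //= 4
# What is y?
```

Trace:
`count = 14` → count = 14
`y = 9` → y = 9
`count += y` → count = 23
`y *= 3` → y = 27
`count -= 3` → count = 20
`y //= 4` → y = 6
So y = 6

Answer: 6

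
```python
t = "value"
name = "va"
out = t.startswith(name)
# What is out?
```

Trace:
`t = "value"` → t = 'value'
`name = "va"` → name = 'va'
`out = t.startswith(name)` → out = True
So out = True

Answer: True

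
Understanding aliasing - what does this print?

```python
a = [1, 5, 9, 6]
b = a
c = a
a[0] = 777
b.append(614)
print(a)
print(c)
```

Key concept: multiple aliases.
Step by step:
`a = [1, 5, 9, 6]` → a = [1, 5, 9, 6]
`b = a` → b = [1, 5, 9, 6] (same object as a)
`c = a` → c = [1, 5, 9, 6] (same object as a, b)
`a[0] = 777` → a = [777, 5, 9, 6] (same object as b, c); b = [777, 5, 9, 6] (same object as a, c); c = [777, 5, 9, 6] (same object as a, b)
`b.append(614)` → a = [777, 5, 9, 6, 614] (same object as b, c); b = [777, 5, 9, 6, 614] (same object as a, c); c = [777, 5, 9, 6, 614] (same object as a, b)
`print(a)` → prints [777, 5, 9, 6, 614]
`print(c)` → prints [777, 5, 9, 6, 614]

Answer:
[777, 5, 9, 6, 614]
[777, 5, 9, 6, 614]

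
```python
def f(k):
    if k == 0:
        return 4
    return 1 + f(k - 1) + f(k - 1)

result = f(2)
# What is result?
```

f(k) = 1 + 2·f(k-1), f(0)=4. Closed form: (4+1)·2^2 - 1 = 19.

Answer: 19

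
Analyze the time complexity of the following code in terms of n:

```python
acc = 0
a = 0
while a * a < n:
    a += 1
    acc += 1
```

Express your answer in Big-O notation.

Each loop level contributes: √n. Multiplying the contributions gives O(√n).

Answer: O(√n)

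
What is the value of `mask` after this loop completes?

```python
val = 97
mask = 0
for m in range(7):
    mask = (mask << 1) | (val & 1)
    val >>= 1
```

Reverse lowest 7 bits of 97
`mask` takes the values: 0 → 1 → 2 → 4 → 8 → 16 → 33 → 67

Answer: 67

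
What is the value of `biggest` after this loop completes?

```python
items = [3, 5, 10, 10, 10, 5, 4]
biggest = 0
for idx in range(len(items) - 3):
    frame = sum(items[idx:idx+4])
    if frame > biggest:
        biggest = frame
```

Max sum of 4-element window in [3, 5, 10, 10, 10, 5, 4]
`biggest` takes the values: 0 → 28 → 35

Answer: 35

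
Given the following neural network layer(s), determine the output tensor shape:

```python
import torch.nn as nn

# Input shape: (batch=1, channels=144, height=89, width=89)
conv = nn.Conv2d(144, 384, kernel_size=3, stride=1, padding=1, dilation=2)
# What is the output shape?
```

Input: (1, 144, 89, 89) -> Output: (1, 384, 87, 87)

Answer: (1, 384, 87, 87)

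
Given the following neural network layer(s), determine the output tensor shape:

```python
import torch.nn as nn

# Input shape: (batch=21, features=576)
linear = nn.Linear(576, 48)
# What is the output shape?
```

Input: (21, 576) -> Output: (21, 48)

Answer: (21, 48)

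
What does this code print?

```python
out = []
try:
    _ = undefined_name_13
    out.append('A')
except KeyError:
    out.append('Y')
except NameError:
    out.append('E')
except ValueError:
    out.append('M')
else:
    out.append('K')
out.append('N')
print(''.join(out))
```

Execution trace: 'E' (except NameError) → 'N' (after the try/except). Output: EN

Answer: EN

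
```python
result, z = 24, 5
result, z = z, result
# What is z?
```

Trace:
`result, z = 24, 5` → result = 24; z = 5
`result, z = z, result` → result = 5; z = 24
So z = 24

Answer: 24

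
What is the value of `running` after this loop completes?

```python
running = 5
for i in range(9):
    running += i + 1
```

Start at 5, add 1 to 9 = 50
`running` takes the values: 5 → 6 → 8 → 11 → 15 → 20 → 26 → 33 → 41 → 50

Answer: 50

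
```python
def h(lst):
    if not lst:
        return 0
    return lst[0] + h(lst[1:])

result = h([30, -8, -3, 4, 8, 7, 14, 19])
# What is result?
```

30 + (-8) + (-3) + 4 + 8 + 7 + 14 + 19 + 0 = 71

Answer: 71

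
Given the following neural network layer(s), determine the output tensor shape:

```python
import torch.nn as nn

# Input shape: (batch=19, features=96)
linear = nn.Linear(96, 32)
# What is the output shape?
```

Input: (19, 96) -> Output: (19, 32)

Answer: (19, 32)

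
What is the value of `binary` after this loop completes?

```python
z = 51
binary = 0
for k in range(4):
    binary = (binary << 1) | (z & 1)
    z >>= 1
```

Reverse lowest 4 bits of 51
`binary` takes the values: 0 → 1 → 3 → 6 → 12

Answer: 12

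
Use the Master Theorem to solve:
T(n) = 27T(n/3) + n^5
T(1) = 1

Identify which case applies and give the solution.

a=27, b=3, f(n)=n^5. log_3(27) = 3. Since c=5 > 3 and the regularity condition holds (27(n/3)^5 = (27/3^5)n^5 with 27/3^5 < 1), Case 3 applies: T(n) = Θ(f(n)) = O(n^5).

Answer: O(n^5) - Case 3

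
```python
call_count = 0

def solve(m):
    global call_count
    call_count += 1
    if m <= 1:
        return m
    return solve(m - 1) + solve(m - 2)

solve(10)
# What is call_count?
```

Calls(m) = 1 + Calls(m-1) + Calls(m-2); Calls(0)=Calls(1)=1. For m=10 this gives 177.

Answer: 177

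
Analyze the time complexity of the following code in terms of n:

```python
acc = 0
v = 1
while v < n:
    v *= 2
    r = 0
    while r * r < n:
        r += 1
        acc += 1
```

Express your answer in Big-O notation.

Each loop level contributes: log n × √n. Multiplying the contributions gives O(√n log n).

Answer: O(√n log n)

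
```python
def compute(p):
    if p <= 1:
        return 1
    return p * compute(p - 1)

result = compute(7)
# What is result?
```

compute(7) = 7 * 6 * 5 * 4 * 3 * 2 * 1 = 5040

Answer: 5040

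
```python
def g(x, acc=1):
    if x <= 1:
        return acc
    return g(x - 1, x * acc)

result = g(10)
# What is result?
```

Accumulator trace (n, acc): (10, 1) -> (9, 10) -> (8, 90) -> (7, 720) -> (6, 5040) -> (5, 30240) -> (4, 151200) -> (3, 604800) -> (2, 1814400) -> (1, 3628800) -> return 3628800

Answer: 3628800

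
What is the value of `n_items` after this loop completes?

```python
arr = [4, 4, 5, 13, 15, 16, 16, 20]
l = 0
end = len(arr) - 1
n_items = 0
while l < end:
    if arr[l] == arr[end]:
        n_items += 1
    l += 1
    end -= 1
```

Count matching pairs from ends
`n_items` takes the values: 0

Answer: 0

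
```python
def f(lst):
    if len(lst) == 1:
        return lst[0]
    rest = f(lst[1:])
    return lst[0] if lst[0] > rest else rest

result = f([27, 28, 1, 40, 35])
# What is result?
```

Recursive max over [27, 28, 1, 40, 35] = 40

Answer: 40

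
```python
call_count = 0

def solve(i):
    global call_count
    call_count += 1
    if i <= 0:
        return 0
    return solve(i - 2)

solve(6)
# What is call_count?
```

Linear recursion stepping by 2: 4 calls from i=6 down to ≤0.

Answer: 4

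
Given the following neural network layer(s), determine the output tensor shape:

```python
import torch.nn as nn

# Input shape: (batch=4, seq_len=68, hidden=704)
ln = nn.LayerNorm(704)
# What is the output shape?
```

Input: (4, 68, 704) -> Output: (4, 68, 704)

Answer: (4, 68, 704)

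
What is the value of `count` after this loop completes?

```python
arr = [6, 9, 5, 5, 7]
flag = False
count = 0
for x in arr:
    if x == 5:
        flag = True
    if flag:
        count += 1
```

Count elements after first 5 in [6, 9, 5, 5, 7]
`count` takes the values: 0 → 1 → 2 → 3

Answer: 3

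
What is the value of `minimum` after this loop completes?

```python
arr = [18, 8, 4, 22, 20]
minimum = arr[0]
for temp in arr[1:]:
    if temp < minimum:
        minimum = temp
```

Minimum of [18, 8, 4, 22, 20]
`minimum` takes the values: 18 → 8 → 4

Answer: 4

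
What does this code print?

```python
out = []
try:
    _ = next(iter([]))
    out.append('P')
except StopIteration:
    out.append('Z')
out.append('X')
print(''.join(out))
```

Execution trace: 'Z' (except StopIteration) → 'X' (after the try/except). Output: ZX

Answer: ZX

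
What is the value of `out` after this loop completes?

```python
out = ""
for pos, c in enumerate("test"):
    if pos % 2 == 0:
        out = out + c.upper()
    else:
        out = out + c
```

Uppercase even positions in 'test'
`out` takes the values: "" → "T" → "Te" → "TeS" → "TeSt"

Answer: "TeSt"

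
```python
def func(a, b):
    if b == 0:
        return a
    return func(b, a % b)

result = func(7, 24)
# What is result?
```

func(7, 24) -> func(24, 7) -> func(7, 3) -> func(3, 1) -> func(1, 0) -> 1

Answer: 1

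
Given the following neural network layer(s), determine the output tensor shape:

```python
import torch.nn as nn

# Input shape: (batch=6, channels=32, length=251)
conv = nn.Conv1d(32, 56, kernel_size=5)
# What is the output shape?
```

Input: (6, 32, 251) -> Output: (6, 56, 247)

Answer: (6, 56, 247)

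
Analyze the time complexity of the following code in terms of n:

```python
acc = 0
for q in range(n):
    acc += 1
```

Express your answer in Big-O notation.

Each loop level contributes: n. Multiplying the contributions gives O(n).

Answer: O(n)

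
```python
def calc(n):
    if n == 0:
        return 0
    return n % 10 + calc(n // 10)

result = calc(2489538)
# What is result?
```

Sum of digits of 2489538: 8 + 3 + 5 + 9 + 8 + 4 + 2 = 39

Answer: 39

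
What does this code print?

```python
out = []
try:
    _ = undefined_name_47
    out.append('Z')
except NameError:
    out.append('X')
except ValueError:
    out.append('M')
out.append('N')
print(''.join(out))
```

Execution trace: 'X' (except NameError) → 'N' (after the try/except). Output: XN

Answer: XN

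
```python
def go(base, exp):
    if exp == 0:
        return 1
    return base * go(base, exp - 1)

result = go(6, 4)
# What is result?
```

go(6, 4) = 6 * 6 * 6 * 6 = 1296

Answer: 1296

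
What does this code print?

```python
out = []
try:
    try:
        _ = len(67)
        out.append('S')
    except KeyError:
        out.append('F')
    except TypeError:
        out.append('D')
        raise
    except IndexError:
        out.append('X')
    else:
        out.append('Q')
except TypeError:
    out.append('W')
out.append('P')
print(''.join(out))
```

Execution trace: 'D' (inner except TypeError) → 'W' (outer except TypeError) → 'P' (after the try/except). Output: DWP

Answer: DWP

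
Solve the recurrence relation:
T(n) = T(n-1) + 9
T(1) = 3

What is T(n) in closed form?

Unrolling: T(n) = T(1) + 9·(n-1) = 3 + 9(n-1) = 9n - 6.

Answer: T(n) = 9n - 6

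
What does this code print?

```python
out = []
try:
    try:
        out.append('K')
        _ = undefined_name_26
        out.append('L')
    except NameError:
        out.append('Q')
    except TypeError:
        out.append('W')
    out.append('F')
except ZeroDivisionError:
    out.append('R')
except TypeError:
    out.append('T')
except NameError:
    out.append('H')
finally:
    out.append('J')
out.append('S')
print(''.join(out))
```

Execution trace: 'K' (inner try body) → 'Q' (inner except NameError) → 'F' (try body, no exception) → 'J' (finally) → 'S' (after the try/except). Output: KQFJS

Answer: KQFJS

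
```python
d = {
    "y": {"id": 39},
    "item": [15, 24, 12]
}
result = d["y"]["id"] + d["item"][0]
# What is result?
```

Trace:
`d = { ...` → d = {'y': {'id': 39}, 'item': [15, 24, 12]}
`result = d["y"]["id"] + d["item"][0]` → result = 54
So result = 54

Answer: 54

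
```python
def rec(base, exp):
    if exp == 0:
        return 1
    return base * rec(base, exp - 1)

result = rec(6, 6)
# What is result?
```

rec(6, 6) = 6 * 6 * 6 * 6 * 6 * 6 = 46656

Answer: 46656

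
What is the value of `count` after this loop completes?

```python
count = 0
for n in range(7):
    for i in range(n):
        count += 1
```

Triangle number: 0+1+2+...+6
`count` takes the values: 0 → 1 → 2 → 3 → 4 → 5 → 6 → 7 → 8 → 9 → 10 → 11 → 12 → 13 → 14 → 15 → 16 → 17 → 18 → 19 → 20 → 21

Answer: 21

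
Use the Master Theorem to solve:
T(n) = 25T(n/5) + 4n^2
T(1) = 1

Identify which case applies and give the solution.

a=25, b=5, f(n)=4n^2. log_5(25) = 2. Since c=2 = 2, Case 2 applies: T(n) = Θ(n^log_b(a) · log n) = O(n^2 log n).

Answer: O(n^2 log n) - Case 2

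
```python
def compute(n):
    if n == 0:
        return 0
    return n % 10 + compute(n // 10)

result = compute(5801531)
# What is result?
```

Sum of digits of 5801531: 1 + 3 + 5 + 1 + 0 + 8 + 5 = 23

Answer: 23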